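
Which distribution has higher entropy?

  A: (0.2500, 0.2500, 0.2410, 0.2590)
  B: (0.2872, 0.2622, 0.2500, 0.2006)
A

Both distributions are close to uniform, making this a harder comparison.

H(A) = 1.9995 bits
H(B) = 1.9882 bits

The distribution closer to uniform has higher entropy.
Answer: A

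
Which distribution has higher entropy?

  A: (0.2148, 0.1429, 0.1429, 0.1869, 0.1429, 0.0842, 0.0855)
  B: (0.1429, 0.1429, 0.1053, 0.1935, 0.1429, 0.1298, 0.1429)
B

Both distributions are close to uniform, making this a harder comparison.

H(A) = 2.7360 bits
H(B) = 2.7870 bits

The distribution closer to uniform has higher entropy.
Answer: B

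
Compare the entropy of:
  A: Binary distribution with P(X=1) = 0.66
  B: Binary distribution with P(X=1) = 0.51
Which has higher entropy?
B

For binary distributions, entropy is maximized at p=0.5 and decreases as p moves toward 0 or 1.

H(A) = H(0.66) = 0.9248 bits
H(B) = H(0.51) = 0.9997 bits

Distribution B (p=0.51) is closer to uniform (p=0.5), so it has higher entropy.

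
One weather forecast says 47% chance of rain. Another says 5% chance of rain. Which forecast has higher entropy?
47% forecast

Treat each forecast as a Bernoulli distribution. Binary entropy is maximized at p=0.5 and falls off symmetrically toward 0 or 1. The 47% forecast is closer to 50%, so it is more uncertain. H(47%) ≈ 0.997 bits, H(5%) ≈ 0.286 bits.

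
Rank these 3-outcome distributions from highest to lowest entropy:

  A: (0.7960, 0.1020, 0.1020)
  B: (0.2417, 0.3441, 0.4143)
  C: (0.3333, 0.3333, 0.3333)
C > B > A

Key insight: Entropy is maximized by uniform distributions and minimized by concentrated distributions.

- Uniform distributions have maximum entropy log₂(3) = 1.5850 bits
- The more "peaked" or concentrated a distribution, the lower its entropy

Entropies:
  H(A) = 0.9339 bits
  H(B) = 1.5514 bits
  H(C) = 1.5850 bits

Ranking: C > B > A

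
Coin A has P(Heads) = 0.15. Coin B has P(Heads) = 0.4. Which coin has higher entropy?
B

For binary distributions, entropy is maximized at p=0.5 and decreases as p moves toward 0 or 1.

H(A) = H(0.15) = 0.6098 bits
H(B) = H(0.4) = 0.9710 bits

Distribution B (p=0.4) is closer to uniform (p=0.5), so it has higher entropy.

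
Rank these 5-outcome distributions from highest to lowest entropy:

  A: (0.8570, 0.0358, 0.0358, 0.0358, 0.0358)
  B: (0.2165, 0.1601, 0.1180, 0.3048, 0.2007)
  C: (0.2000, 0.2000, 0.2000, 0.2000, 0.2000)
C > B > A

Key insight: Entropy is maximized by uniform distributions and minimized by concentrated distributions.

- Uniform distributions have maximum entropy log₂(5) = 2.3219 bits
- The more "peaked" or concentrated a distribution, the lower its entropy

Entropies:
  H(A) = 0.8780 bits
  H(B) = 2.2522 bits
  H(C) = 2.3219 bits

Ranking: C > B > A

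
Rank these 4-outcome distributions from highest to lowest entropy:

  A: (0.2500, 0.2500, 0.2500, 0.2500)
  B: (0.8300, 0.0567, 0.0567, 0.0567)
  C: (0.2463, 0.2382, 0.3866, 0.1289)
A > C > B

Key insight: Entropy is maximized by uniform distributions and minimized by concentrated distributions.

- Uniform distributions have maximum entropy log₂(4) = 2.0000 bits
- The more "peaked" or concentrated a distribution, the lower its entropy

Entropies:
  H(A) = 2.0000 bits
  H(B) = 0.9271 bits
  H(C) = 1.9020 bits

Ranking: A > C > B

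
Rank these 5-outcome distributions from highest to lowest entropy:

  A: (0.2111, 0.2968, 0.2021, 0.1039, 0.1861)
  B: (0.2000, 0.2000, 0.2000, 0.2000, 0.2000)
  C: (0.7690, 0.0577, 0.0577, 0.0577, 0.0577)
B > A > C

Key insight: Entropy is maximized by uniform distributions and minimized by concentrated distributions.

- Uniform distributions have maximum entropy log₂(5) = 2.3219 bits
- The more "peaked" or concentrated a distribution, the lower its entropy

Entropies:
  H(A) = 2.2509 bits
  H(B) = 2.3219 bits
  H(C) = 1.2418 bits

Ranking: B > A > C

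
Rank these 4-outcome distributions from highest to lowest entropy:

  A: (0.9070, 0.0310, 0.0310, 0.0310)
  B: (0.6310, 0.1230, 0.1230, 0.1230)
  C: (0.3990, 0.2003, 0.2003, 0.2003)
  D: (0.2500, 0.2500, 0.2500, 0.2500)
D > C > B > A

Key insight: Entropy is maximized by uniform distributions and minimized by concentrated distributions.

Entropies:
  H(A) = 0.5938 bits
  H(B) = 1.5348 bits
  H(C) = 1.9229 bits
  H(D) = 2.0000 bits

Ranking: D > C > B > A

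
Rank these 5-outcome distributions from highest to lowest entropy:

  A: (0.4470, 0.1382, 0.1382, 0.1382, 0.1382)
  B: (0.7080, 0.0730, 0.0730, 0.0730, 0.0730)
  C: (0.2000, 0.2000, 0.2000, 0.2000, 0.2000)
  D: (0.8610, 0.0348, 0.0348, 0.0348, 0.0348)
C > A > B > D

Key insight: Entropy is maximized by uniform distributions and minimized by concentrated distributions.

Entropies:
  H(A) = 2.0979 bits
  H(B) = 1.4553 bits
  H(C) = 2.3219 bits
  H(D) = 0.8596 bits

Ranking: C > A > B > D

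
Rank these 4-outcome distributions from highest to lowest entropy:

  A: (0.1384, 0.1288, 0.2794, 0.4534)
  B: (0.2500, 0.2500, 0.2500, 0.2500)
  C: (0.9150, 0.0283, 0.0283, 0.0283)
B > A > C

Key insight: Entropy is maximized by uniform distributions and minimized by concentrated distributions.

- Uniform distributions have maximum entropy log₂(4) = 2.0000 bits
- The more "peaked" or concentrated a distribution, the lower its entropy

Entropies:
  H(A) = 1.8071 bits
  H(B) = 2.0000 bits
  H(C) = 0.5543 bits

Ranking: B > A > C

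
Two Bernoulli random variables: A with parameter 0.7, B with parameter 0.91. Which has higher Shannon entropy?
A

For binary distributions, entropy is maximized at p=0.5 and decreases as p moves toward 0 or 1.

H(A) = H(0.7) = 0.8813 bits
H(B) = H(0.91) = 0.4365 bits

Distribution A (p=0.7) is closer to uniform (p=0.5), so it has higher entropy.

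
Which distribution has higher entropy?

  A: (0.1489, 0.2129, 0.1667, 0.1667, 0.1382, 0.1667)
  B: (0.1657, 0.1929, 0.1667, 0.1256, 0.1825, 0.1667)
B

Both distributions are close to uniform, making this a harder comparison.

H(A) = 2.5713 bits
H(B) = 2.5731 bits

The distribution closer to uniform has higher entropy.
Answer: B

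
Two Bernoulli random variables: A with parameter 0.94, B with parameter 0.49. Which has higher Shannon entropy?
B

For binary distributions, entropy is maximized at p=0.5 and decreases as p moves toward 0 or 1.

H(A) = H(0.94) = 0.3274 bits
H(B) = H(0.49) = 0.9997 bits

Distribution B (p=0.49) is closer to uniform (p=0.5), so it has higher entropy.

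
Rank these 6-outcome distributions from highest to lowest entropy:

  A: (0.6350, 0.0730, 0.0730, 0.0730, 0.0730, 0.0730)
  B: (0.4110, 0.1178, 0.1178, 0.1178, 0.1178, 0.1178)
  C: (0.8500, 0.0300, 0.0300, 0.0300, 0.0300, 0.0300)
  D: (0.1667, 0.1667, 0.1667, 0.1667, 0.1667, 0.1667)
D > B > A > C

Key insight: Entropy is maximized by uniform distributions and minimized by concentrated distributions.

Entropies:
  H(A) = 1.7943 bits
  H(B) = 2.3446 bits
  H(C) = 0.9581 bits
  H(D) = 2.5850 bits

Ranking: D > B > A > C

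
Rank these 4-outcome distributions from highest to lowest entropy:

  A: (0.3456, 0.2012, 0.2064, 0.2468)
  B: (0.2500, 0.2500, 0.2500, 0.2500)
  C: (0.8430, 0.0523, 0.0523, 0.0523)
B > A > C

Key insight: Entropy is maximized by uniform distributions and minimized by concentrated distributions.

- Uniform distributions have maximum entropy log₂(4) = 2.0000 bits
- The more "peaked" or concentrated a distribution, the lower its entropy

Entropies:
  H(A) = 1.9632 bits
  H(B) = 2.0000 bits
  H(C) = 0.8759 bits

Ranking: B > A > C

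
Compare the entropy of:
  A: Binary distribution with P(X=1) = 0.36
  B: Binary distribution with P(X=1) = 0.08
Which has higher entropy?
A

For binary distributions, entropy is maximized at p=0.5 and decreases as p moves toward 0 or 1.

H(A) = H(0.36) = 0.9427 bits
H(B) = H(0.08) = 0.4022 bits

Distribution A (p=0.36) is closer to uniform (p=0.5), so it has higher entropy.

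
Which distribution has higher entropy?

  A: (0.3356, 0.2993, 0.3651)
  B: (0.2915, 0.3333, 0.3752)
A

Both distributions are close to uniform, making this a harder comparison.

H(A) = 1.5802 bits
H(B) = 1.5774 bits

The distribution closer to uniform has higher entropy.
Answer: A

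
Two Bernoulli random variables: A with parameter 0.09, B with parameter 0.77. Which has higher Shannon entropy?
B

For binary distributions, entropy is maximized at p=0.5 and decreases as p moves toward 0 or 1.

H(A) = H(0.09) = 0.4365 bits
H(B) = H(0.77) = 0.7780 bits

Distribution B (p=0.77) is closer to uniform (p=0.5), so it has higher entropy.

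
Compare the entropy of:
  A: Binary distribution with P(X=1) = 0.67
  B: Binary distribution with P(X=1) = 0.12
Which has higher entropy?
A

For binary distributions, entropy is maximized at p=0.5 and decreases as p moves toward 0 or 1.

H(A) = H(0.67) = 0.9149 bits
H(B) = H(0.12) = 0.5294 bits

Distribution A (p=0.67) is closer to uniform (p=0.5), so it has higher entropy.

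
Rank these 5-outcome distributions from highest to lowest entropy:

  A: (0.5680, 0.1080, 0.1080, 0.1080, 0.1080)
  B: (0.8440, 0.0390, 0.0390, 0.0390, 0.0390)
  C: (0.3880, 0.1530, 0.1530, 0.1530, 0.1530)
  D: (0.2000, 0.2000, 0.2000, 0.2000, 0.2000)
D > C > A > B

Key insight: Entropy is maximized by uniform distributions and minimized by concentrated distributions.

Entropies:
  H(A) = 1.8506 bits
  H(B) = 0.9367 bits
  H(C) = 2.1875 bits
  H(D) = 2.3219 bits

Ranking: D > C > A > B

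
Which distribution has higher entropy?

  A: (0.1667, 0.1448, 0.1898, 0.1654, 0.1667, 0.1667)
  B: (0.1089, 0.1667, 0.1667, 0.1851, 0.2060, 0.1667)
A

Both distributions are close to uniform, making this a harder comparison.

H(A) = 2.5806 bits
H(B) = 2.5609 bits

The distribution closer to uniform has higher entropy.
Answer: A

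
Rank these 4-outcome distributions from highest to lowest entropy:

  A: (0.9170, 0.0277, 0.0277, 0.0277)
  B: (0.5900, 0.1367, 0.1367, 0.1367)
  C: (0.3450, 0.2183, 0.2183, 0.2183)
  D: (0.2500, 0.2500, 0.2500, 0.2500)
D > C > B > A

Key insight: Entropy is maximized by uniform distributions and minimized by concentrated distributions.

Entropies:
  H(A) = 0.5442 bits
  H(B) = 1.6263 bits
  H(C) = 1.9677 bits
  H(D) = 2.0000 bits

Ranking: D > C > B > A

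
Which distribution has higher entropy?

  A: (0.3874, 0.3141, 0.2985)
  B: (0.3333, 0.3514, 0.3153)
B

Both distributions are close to uniform, making this a harder comparison.

H(A) = 1.5754 bits
H(B) = 1.5836 bits

The distribution closer to uniform has higher entropy.
Answer: B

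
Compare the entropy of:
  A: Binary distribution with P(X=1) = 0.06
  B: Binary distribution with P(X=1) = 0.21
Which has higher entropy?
B

For binary distributions, entropy is maximized at p=0.5 and decreases as p moves toward 0 or 1.

H(A) = H(0.06) = 0.3274 bits
H(B) = H(0.21) = 0.7415 bits

Distribution B (p=0.21) is closer to uniform (p=0.5), so it has higher entropy.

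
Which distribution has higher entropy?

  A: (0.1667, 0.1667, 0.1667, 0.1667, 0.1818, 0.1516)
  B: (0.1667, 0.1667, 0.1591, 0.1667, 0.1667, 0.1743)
B

Both distributions are close to uniform, making this a harder comparison.

H(A) = 2.5830 bits
H(B) = 2.5845 bits

The distribution closer to uniform has higher entropy.
Answer: B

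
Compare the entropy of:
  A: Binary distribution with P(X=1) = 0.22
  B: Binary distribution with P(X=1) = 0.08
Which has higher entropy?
A

For binary distributions, entropy is maximized at p=0.5 and decreases as p moves toward 0 or 1.

H(A) = H(0.22) = 0.7602 bits
H(B) = H(0.08) = 0.4022 bits

Distribution A (p=0.22) is closer to uniform (p=0.5), so it has higher entropy.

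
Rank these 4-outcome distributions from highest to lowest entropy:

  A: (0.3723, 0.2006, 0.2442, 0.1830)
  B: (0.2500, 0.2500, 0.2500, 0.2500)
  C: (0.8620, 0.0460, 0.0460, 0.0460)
B > A > C

Key insight: Entropy is maximized by uniform distributions and minimized by concentrated distributions.

- Uniform distributions have maximum entropy log₂(4) = 2.0000 bits
- The more "peaked" or concentrated a distribution, the lower its entropy

Entropies:
  H(A) = 1.9406 bits
  H(B) = 2.0000 bits
  H(C) = 0.7977 bits

Ranking: B > A > C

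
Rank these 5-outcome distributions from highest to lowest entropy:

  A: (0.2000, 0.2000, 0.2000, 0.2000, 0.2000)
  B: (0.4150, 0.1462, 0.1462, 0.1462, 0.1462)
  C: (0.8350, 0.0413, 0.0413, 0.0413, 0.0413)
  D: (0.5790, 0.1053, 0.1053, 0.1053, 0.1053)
A > B > D > C

Key insight: Entropy is maximized by uniform distributions and minimized by concentrated distributions.

Entropies:
  H(A) = 2.3219 bits
  H(B) = 2.1491 bits
  H(C) = 0.9761 bits
  H(D) = 1.8239 bits

Ranking: A > B > D > C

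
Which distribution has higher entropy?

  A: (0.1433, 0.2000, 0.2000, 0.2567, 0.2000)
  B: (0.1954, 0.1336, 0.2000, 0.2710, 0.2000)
A

Both distributions are close to uniform, making this a harder comparison.

H(A) = 2.2984 bits
H(B) = 2.2875 bits

The distribution closer to uniform has higher entropy.
Answer: A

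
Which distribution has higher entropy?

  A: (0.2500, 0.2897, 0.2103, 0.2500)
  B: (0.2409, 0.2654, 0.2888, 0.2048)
A

Both distributions are close to uniform, making this a harder comparison.

H(A) = 1.9908 bits
H(B) = 1.9887 bits

The distribution closer to uniform has higher entropy.
Answer: A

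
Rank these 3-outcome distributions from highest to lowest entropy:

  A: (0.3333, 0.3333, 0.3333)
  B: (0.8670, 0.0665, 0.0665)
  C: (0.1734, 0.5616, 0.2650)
A > C > B

Key insight: Entropy is maximized by uniform distributions and minimized by concentrated distributions.

- Uniform distributions have maximum entropy log₂(3) = 1.5850 bits
- The more "peaked" or concentrated a distribution, the lower its entropy

Entropies:
  H(A) = 1.5850 bits
  H(B) = 0.6986 bits
  H(C) = 1.4135 bits

Ranking: A > C > B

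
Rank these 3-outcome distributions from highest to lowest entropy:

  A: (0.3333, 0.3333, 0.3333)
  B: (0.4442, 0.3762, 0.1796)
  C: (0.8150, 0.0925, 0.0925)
A > B > C

Key insight: Entropy is maximized by uniform distributions and minimized by concentrated distributions.

- Uniform distributions have maximum entropy log₂(3) = 1.5850 bits
- The more "peaked" or concentrated a distribution, the lower its entropy

Entropies:
  H(A) = 1.5850 bits
  H(B) = 1.4956 bits
  H(C) = 0.8759 bits

Ranking: A > B > C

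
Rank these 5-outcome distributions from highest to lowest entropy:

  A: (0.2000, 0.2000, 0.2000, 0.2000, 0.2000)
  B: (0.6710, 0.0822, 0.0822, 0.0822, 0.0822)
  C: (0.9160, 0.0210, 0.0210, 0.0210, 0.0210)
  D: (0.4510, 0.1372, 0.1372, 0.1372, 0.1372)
A > D > B > C

Key insight: Entropy is maximized by uniform distributions and minimized by concentrated distributions.

Entropies:
  H(A) = 2.3219 bits
  H(B) = 1.5719 bits
  H(C) = 0.5841 bits
  H(D) = 2.0911 bits

Ranking: A > D > B > C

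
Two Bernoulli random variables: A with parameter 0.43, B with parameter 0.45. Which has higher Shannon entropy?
B

For binary distributions, entropy is maximized at p=0.5 and decreases as p moves toward 0 or 1.

H(A) = H(0.43) = 0.9858 bits
H(B) = H(0.45) = 0.9928 bits

Distribution B (p=0.45) is closer to uniform (p=0.5), so it has higher entropy.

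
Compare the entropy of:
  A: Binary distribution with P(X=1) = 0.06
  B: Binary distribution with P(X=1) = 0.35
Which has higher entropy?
B

For binary distributions, entropy is maximized at p=0.5 and decreases as p moves toward 0 or 1.

H(A) = H(0.06) = 0.3274 bits
H(B) = H(0.35) = 0.9341 bits

Distribution B (p=0.35) is closer to uniform (p=0.5), so it has higher entropy.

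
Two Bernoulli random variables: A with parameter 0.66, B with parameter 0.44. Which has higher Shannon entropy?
B

For binary distributions, entropy is maximized at p=0.5 and decreases as p moves toward 0 or 1.

H(A) = H(0.66) = 0.9248 bits
H(B) = H(0.44) = 0.9896 bits

Distribution B (p=0.44) is closer to uniform (p=0.5), so it has higher entropy.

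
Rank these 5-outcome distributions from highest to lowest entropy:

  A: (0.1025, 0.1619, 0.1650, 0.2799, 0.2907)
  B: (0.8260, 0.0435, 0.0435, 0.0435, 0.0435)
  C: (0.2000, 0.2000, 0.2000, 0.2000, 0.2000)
C > A > B

Key insight: Entropy is maximized by uniform distributions and minimized by concentrated distributions.

- Uniform distributions have maximum entropy log₂(5) = 2.3219 bits
- The more "peaked" or concentrated a distribution, the lower its entropy

Entropies:
  H(A) = 2.2234 bits
  H(B) = 1.0148 bits
  H(C) = 2.3219 bits

Ranking: C > A > B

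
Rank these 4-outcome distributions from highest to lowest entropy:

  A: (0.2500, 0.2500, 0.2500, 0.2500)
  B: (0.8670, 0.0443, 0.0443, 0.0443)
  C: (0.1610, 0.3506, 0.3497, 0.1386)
A > C > B

Key insight: Entropy is maximized by uniform distributions and minimized by concentrated distributions.

- Uniform distributions have maximum entropy log₂(4) = 2.0000 bits
- The more "peaked" or concentrated a distribution, the lower its entropy

Entropies:
  H(A) = 2.0000 bits
  H(B) = 0.7764 bits
  H(C) = 1.8796 bits

Ranking: A > C > B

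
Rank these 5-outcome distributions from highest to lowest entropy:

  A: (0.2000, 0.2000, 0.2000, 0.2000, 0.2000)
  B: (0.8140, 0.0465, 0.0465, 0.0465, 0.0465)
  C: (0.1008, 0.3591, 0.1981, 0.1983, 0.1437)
A > C > B

Key insight: Entropy is maximized by uniform distributions and minimized by concentrated distributions.

- Uniform distributions have maximum entropy log₂(5) = 2.3219 bits
- The more "peaked" or concentrated a distribution, the lower its entropy

Entropies:
  H(A) = 2.3219 bits
  H(B) = 1.0650 bits
  H(C) = 2.1921 bits

Ranking: A > C > B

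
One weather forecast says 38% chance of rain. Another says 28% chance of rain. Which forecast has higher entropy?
38% forecast

Treat each forecast as a Bernoulli distribution. Binary entropy is maximized at p=0.5 and falls off symmetrically toward 0 or 1. The 38% forecast is closer to 50%, so it is more uncertain. H(38%) ≈ 0.958 bits, H(28%) ≈ 0.855 bits.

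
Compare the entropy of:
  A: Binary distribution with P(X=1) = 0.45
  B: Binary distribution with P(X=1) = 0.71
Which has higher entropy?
A

For binary distributions, entropy is maximized at p=0.5 and decreases as p moves toward 0 or 1.

H(A) = H(0.45) = 0.9928 bits
H(B) = H(0.71) = 0.8687 bits

Distribution A (p=0.45) is closer to uniform (p=0.5), so it has higher entropy.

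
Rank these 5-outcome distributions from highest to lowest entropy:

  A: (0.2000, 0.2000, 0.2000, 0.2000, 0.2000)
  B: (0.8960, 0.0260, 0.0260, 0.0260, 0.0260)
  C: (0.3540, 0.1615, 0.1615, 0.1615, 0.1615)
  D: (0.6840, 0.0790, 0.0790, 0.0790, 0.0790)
A > C > D > B

Key insight: Entropy is maximized by uniform distributions and minimized by concentrated distributions.

Entropies:
  H(A) = 2.3219 bits
  H(B) = 0.6895 bits
  H(C) = 2.2296 bits
  H(D) = 1.5320 bits

Ranking: A > C > D > B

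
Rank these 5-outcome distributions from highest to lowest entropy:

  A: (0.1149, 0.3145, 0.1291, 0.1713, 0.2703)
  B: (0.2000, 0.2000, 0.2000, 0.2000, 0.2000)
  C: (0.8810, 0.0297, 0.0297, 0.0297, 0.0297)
B > A > C

Key insight: Entropy is maximized by uniform distributions and minimized by concentrated distributions.

- Uniform distributions have maximum entropy log₂(5) = 2.3219 bits
- The more "peaked" or concentrated a distribution, the lower its entropy

Entropies:
  H(A) = 2.2109 bits
  H(B) = 2.3219 bits
  H(C) = 0.7645 bits

Ranking: B > A > C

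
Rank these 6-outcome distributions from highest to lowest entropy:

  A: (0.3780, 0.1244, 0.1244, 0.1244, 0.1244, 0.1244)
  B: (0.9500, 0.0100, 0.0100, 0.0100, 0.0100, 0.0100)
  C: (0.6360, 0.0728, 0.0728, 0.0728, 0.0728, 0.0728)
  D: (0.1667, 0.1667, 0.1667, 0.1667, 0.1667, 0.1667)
D > A > C > B

Key insight: Entropy is maximized by uniform distributions and minimized by concentrated distributions.

Entropies:
  H(A) = 2.4009 bits
  H(B) = 0.4025 bits
  H(C) = 1.7911 bits
  H(D) = 2.5850 bits

Ranking: D > A > C > B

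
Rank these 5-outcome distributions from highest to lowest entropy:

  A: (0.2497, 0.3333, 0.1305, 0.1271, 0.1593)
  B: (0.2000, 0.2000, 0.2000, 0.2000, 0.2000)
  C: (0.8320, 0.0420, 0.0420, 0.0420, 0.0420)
B > A > C

Key insight: Entropy is maximized by uniform distributions and minimized by concentrated distributions.

- Uniform distributions have maximum entropy log₂(5) = 2.3219 bits
- The more "peaked" or concentrated a distribution, the lower its entropy

Entropies:
  H(A) = 2.2121 bits
  H(B) = 2.3219 bits
  H(C) = 0.9891 bits

Ranking: B > A > C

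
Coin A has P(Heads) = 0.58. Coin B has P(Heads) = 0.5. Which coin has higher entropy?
B

For binary distributions, entropy is maximized at p=0.5 and decreases as p moves toward 0 or 1.

H(A) = H(0.58) = 0.9815 bits
H(B) = H(0.5) = 1.0000 bits

Distribution B (p=0.5) is closer to uniform (p=0.5), so it has higher entropy.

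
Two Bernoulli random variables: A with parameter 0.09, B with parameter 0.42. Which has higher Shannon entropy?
B

For binary distributions, entropy is maximized at p=0.5 and decreases as p moves toward 0 or 1.

H(A) = H(0.09) = 0.4365 bits
H(B) = H(0.42) = 0.9815 bits

Distribution B (p=0.42) is closer to uniform (p=0.5), so it has higher entropy.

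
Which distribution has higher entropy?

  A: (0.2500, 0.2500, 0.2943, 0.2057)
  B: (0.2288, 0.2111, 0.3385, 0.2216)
A

Both distributions are close to uniform, making this a harder comparison.

H(A) = 1.9886 bits
H(B) = 1.9713 bits

The distribution closer to uniform has higher entropy.
Answer: A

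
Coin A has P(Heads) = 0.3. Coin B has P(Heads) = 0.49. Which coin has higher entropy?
B

For binary distributions, entropy is maximized at p=0.5 and decreases as p moves toward 0 or 1.

H(A) = H(0.3) = 0.8813 bits
H(B) = H(0.49) = 0.9997 bits

Distribution B (p=0.49) is closer to uniform (p=0.5), so it has higher entropy.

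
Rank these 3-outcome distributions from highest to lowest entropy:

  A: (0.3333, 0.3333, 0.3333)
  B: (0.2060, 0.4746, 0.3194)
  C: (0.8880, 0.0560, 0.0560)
A > B > C

Key insight: Entropy is maximized by uniform distributions and minimized by concentrated distributions.

- Uniform distributions have maximum entropy log₂(3) = 1.5850 bits
- The more "peaked" or concentrated a distribution, the lower its entropy

Entropies:
  H(A) = 1.5850 bits
  H(B) = 1.5058 bits
  H(C) = 0.6179 bits

Ranking: A > B > C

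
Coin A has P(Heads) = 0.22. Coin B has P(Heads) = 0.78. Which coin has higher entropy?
Equal

For binary distributions, entropy is maximized at p=0.5 and decreases as p moves toward 0 or 1.

H(A) = H(0.22) = 0.7602 bits
H(B) = H(0.78) = 0.7602 bits

Both distributions are equally far from uniform (|0.22-0.5| = |0.78-0.5|), so they have the same entropy.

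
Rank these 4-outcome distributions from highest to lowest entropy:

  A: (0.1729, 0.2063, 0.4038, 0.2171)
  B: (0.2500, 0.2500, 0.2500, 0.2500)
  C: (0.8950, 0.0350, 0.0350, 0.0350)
B > A > C

Key insight: Entropy is maximized by uniform distributions and minimized by concentrated distributions.

- Uniform distributions have maximum entropy log₂(4) = 2.0000 bits
- The more "peaked" or concentrated a distribution, the lower its entropy

Entropies:
  H(A) = 1.9142 bits
  H(B) = 2.0000 bits
  H(C) = 0.6511 bits

Ranking: B > A > C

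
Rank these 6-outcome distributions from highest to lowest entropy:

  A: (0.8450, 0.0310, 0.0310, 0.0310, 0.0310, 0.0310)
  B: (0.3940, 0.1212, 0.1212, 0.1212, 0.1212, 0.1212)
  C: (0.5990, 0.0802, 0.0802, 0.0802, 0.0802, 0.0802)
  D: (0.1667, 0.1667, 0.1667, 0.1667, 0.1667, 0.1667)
D > B > C > A

Key insight: Entropy is maximized by uniform distributions and minimized by concentrated distributions.

Entropies:
  H(A) = 0.9821 bits
  H(B) = 2.3744 bits
  H(C) = 1.9026 bits
  H(D) = 2.5850 bits

Ranking: D > B > C > A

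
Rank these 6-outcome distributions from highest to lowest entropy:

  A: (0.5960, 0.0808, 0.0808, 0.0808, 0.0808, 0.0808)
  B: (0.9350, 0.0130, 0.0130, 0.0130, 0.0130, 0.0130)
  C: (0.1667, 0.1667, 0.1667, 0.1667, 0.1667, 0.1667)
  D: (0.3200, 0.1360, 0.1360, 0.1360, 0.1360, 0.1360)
C > D > A > B

Key insight: Entropy is maximized by uniform distributions and minimized by concentrated distributions.

Entropies:
  H(A) = 1.9113 bits
  H(B) = 0.4979 bits
  H(C) = 2.5850 bits
  H(D) = 2.4833 bits

Ranking: C > D > A > B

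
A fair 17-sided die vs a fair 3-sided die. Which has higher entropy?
17-sided die

Both are uniform distributions; for uniform over n outcomes, H = log₂(n). H(17-sided) = log₂(17) = 4.087 bits and H(3-sided) = log₂(3) = 1.585 bits. More outcomes in a uniform distribution means higher entropy.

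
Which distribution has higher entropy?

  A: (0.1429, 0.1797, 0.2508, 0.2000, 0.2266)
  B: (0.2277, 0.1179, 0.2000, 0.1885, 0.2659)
A

Both distributions are close to uniform, making this a harder comparison.

H(A) = 2.2963 bits
H(B) = 2.2761 bits

The distribution closer to uniform has higher entropy.
Answer: A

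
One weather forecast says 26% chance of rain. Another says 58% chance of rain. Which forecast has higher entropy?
58% forecast

Treat each forecast as a Bernoulli distribution. Binary entropy is maximized at p=0.5 and falls off symmetrically toward 0 or 1. The 58% forecast is closer to 50%, so it is more uncertain. H(26%) ≈ 0.827 bits, H(58%) ≈ 0.981 bits.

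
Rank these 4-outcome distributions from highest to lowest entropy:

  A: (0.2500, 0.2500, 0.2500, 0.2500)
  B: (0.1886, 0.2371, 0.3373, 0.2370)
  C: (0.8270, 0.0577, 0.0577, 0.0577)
A > B > C

Key insight: Entropy is maximized by uniform distributions and minimized by concentrated distributions.

- Uniform distributions have maximum entropy log₂(4) = 2.0000 bits
- The more "peaked" or concentrated a distribution, the lower its entropy

Entropies:
  H(A) = 2.0000 bits
  H(B) = 1.9673 bits
  H(C) = 0.9387 bits

Ranking: A > B > C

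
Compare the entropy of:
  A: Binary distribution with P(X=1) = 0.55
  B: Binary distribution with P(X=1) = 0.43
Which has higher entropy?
A

For binary distributions, entropy is maximized at p=0.5 and decreases as p moves toward 0 or 1.

H(A) = H(0.55) = 0.9928 bits
H(B) = H(0.43) = 0.9858 bits

Distribution A (p=0.55) is closer to uniform (p=0.5), so it has higher entropy.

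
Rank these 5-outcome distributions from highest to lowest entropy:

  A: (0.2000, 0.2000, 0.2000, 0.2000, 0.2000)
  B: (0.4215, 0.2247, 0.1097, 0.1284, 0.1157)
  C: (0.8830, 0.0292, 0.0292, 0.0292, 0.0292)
A > B > C

Key insight: Entropy is maximized by uniform distributions and minimized by concentrated distributions.

- Uniform distributions have maximum entropy log₂(5) = 2.3219 bits
- The more "peaked" or concentrated a distribution, the lower its entropy

Entropies:
  H(A) = 2.3219 bits
  H(B) = 2.0993 bits
  H(C) = 0.7547 bits

Ranking: A > B > C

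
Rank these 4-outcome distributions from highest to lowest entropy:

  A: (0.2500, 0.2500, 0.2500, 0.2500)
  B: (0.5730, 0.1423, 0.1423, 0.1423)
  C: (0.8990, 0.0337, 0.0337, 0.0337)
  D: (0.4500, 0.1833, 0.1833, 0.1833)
A > D > B > C

Key insight: Entropy is maximized by uniform distributions and minimized by concentrated distributions.

Entropies:
  H(A) = 2.0000 bits
  H(B) = 1.6613 bits
  H(C) = 0.6322 bits
  H(D) = 1.8645 bits

Ranking: A > D > B > C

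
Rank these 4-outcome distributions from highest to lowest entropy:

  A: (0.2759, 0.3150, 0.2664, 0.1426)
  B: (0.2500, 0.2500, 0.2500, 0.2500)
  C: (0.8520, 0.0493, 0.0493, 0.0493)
B > A > C

Key insight: Entropy is maximized by uniform distributions and minimized by concentrated distributions.

- Uniform distributions have maximum entropy log₂(4) = 2.0000 bits
- The more "peaked" or concentrated a distribution, the lower its entropy

Entropies:
  H(A) = 1.9467 bits
  H(B) = 2.0000 bits
  H(C) = 0.8394 bits

Ranking: B > A > C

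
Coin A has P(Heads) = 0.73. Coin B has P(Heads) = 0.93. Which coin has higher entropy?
A

For binary distributions, entropy is maximized at p=0.5 and decreases as p moves toward 0 or 1.

H(A) = H(0.73) = 0.8415 bits
H(B) = H(0.93) = 0.3659 bits

Distribution A (p=0.73) is closer to uniform (p=0.5), so it has higher entropy.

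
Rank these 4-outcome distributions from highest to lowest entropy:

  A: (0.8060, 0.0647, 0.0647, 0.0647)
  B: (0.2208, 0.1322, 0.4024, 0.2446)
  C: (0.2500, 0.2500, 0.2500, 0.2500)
C > B > A

Key insight: Entropy is maximized by uniform distributions and minimized by concentrated distributions.

- Uniform distributions have maximum entropy log₂(4) = 2.0000 bits
- The more "peaked" or concentrated a distribution, the lower its entropy

Entropies:
  H(A) = 1.0172 bits
  H(B) = 1.8925 bits
  H(C) = 2.0000 bits

Ranking: C > B > A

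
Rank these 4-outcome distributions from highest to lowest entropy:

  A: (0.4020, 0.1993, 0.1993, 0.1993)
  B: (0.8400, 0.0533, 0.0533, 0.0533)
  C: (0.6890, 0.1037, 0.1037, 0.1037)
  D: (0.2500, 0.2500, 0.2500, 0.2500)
D > A > C > B

Key insight: Entropy is maximized by uniform distributions and minimized by concentrated distributions.

Entropies:
  H(A) = 1.9199 bits
  H(B) = 0.8879 bits
  H(C) = 1.3872 bits
  H(D) = 2.0000 bits

Ranking: D > A > C > B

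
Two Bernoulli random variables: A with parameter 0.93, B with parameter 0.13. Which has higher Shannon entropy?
B

For binary distributions, entropy is maximized at p=0.5 and decreases as p moves toward 0 or 1.

H(A) = H(0.93) = 0.3659 bits
H(B) = H(0.13) = 0.5574 bits

Distribution B (p=0.13) is closer to uniform (p=0.5), so it has higher entropy.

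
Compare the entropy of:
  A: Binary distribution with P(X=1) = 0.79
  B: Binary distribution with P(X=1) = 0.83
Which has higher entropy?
A

For binary distributions, entropy is maximized at p=0.5 and decreases as p moves toward 0 or 1.

H(A) = H(0.79) = 0.7415 bits
H(B) = H(0.83) = 0.6577 bits

Distribution A (p=0.79) is closer to uniform (p=0.5), so it has higher entropy.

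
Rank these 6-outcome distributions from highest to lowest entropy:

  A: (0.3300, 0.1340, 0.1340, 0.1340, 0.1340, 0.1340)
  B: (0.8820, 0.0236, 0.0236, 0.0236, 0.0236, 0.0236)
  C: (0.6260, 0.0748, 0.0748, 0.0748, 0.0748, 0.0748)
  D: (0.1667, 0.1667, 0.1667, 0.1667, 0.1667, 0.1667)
D > A > C > B

Key insight: Entropy is maximized by uniform distributions and minimized by concentrated distributions.

Entropies:
  H(A) = 2.4706 bits
  H(B) = 0.7976 bits
  H(C) = 1.8221 bits
  H(D) = 2.5850 bits

Ranking: D > A > C > B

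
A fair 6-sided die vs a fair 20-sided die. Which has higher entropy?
20-sided die

Both are uniform distributions; for uniform over n outcomes, H = log₂(n). H(6-sided) = log₂(6) = 2.585 bits and H(20-sided) = log₂(20) = 4.322 bits. More outcomes in a uniform distribution means higher entropy.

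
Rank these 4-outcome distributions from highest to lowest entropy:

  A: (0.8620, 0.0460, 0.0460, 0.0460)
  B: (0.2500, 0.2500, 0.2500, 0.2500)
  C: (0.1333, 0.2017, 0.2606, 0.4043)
B > C > A

Key insight: Entropy is maximized by uniform distributions and minimized by concentrated distributions.

- Uniform distributions have maximum entropy log₂(4) = 2.0000 bits
- The more "peaked" or concentrated a distribution, the lower its entropy

Entropies:
  H(A) = 0.7977 bits
  H(B) = 2.0000 bits
  H(C) = 1.8873 bits

Ranking: B > C > A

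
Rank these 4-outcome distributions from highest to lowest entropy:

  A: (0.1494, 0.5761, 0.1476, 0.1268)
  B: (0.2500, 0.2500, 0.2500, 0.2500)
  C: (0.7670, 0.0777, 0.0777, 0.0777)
B > A > C

Key insight: Entropy is maximized by uniform distributions and minimized by concentrated distributions.

- Uniform distributions have maximum entropy log₂(4) = 2.0000 bits
- The more "peaked" or concentrated a distribution, the lower its entropy

Entropies:
  H(A) = 1.6534 bits
  H(B) = 2.0000 bits
  H(C) = 1.1525 bits

Ranking: B > A > C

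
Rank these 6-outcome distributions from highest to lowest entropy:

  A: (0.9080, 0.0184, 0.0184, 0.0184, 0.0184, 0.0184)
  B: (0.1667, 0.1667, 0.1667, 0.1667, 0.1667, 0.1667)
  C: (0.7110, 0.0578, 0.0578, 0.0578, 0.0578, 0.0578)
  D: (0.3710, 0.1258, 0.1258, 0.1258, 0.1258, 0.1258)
B > D > C > A

Key insight: Entropy is maximized by uniform distributions and minimized by concentrated distributions.

Entropies:
  H(A) = 0.6567 bits
  H(B) = 2.5850 bits
  H(C) = 1.5385 bits
  H(D) = 2.4119 bits

Ranking: B > D > C > A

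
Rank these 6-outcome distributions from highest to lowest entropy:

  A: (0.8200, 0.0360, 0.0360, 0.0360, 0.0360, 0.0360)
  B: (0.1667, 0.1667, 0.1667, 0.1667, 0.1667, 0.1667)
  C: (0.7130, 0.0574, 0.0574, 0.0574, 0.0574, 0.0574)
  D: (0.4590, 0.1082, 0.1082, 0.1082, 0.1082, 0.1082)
B > D > C > A

Key insight: Entropy is maximized by uniform distributions and minimized by concentrated distributions.

Entropies:
  H(A) = 1.0980 bits
  H(B) = 2.5850 bits
  H(C) = 1.5312 bits
  H(D) = 2.2513 bits

Ranking: B > D > C > A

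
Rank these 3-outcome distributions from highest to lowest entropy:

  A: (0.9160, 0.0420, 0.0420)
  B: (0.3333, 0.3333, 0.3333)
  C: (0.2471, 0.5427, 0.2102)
B > C > A

Key insight: Entropy is maximized by uniform distributions and minimized by concentrated distributions.

- Uniform distributions have maximum entropy log₂(3) = 1.5850 bits
- The more "peaked" or concentrated a distribution, the lower its entropy

Entropies:
  H(A) = 0.5001 bits
  H(B) = 1.5850 bits
  H(C) = 1.4498 bits

Ranking: B > C > A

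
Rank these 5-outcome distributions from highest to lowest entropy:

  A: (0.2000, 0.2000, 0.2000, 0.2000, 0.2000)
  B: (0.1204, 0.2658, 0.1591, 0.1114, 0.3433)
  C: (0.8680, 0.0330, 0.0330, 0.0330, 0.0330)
A > B > C

Key insight: Entropy is maximized by uniform distributions and minimized by concentrated distributions.

- Uniform distributions have maximum entropy log₂(5) = 2.3219 bits
- The more "peaked" or concentrated a distribution, the lower its entropy

Entropies:
  H(A) = 2.3219 bits
  H(B) = 2.1800 bits
  H(C) = 0.8269 bits

Ranking: A > B > C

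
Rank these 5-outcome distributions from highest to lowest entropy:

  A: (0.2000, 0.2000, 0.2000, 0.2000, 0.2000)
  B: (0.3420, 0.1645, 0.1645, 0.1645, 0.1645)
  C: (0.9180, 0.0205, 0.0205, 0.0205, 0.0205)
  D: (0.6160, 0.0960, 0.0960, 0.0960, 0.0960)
A > B > D > C

Key insight: Entropy is maximized by uniform distributions and minimized by concentrated distributions.

Entropies:
  H(A) = 2.3219 bits
  H(B) = 2.2427 bits
  H(C) = 0.5732 bits
  H(D) = 1.7288 bits

Ranking: A > B > D > C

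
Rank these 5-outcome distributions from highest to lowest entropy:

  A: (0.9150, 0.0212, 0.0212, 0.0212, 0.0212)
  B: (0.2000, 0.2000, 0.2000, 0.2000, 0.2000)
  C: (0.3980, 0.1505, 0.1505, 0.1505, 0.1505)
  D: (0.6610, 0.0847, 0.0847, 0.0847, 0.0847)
B > C > D > A

Key insight: Entropy is maximized by uniform distributions and minimized by concentrated distributions.

Entropies:
  H(A) = 0.5896 bits
  H(B) = 2.3219 bits
  H(C) = 2.1738 bits
  H(D) = 1.6019 bits

Ranking: B > C > D > A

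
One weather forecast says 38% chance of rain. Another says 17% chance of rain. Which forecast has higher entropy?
38% forecast

Treat each forecast as a Bernoulli distribution. Binary entropy is maximized at p=0.5 and falls off symmetrically toward 0 or 1. The 38% forecast is closer to 50%, so it is more uncertain. H(38%) ≈ 0.958 bits, H(17%) ≈ 0.658 bits.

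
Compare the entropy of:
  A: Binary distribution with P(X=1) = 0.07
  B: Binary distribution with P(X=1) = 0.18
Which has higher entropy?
B

For binary distributions, entropy is maximized at p=0.5 and decreases as p moves toward 0 or 1.

H(A) = H(0.07) = 0.3659 bits
H(B) = H(0.18) = 0.6801 bits

Distribution B (p=0.18) is closer to uniform (p=0.5), so it has higher entropy.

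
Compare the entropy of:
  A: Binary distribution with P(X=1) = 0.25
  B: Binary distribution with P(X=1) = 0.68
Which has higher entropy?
B

For binary distributions, entropy is maximized at p=0.5 and decreases as p moves toward 0 or 1.

H(A) = H(0.25) = 0.8113 bits
H(B) = H(0.68) = 0.9044 bits

Distribution B (p=0.68) is closer to uniform (p=0.5), so it has higher entropy.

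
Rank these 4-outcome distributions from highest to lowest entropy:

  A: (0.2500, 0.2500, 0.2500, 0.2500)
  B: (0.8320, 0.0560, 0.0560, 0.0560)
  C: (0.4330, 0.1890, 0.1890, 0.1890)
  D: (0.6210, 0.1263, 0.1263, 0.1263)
A > C > D > B

Key insight: Entropy is maximized by uniform distributions and minimized by concentrated distributions.

Entropies:
  H(A) = 2.0000 bits
  H(B) = 0.9194 bits
  H(C) = 1.8857 bits
  H(D) = 1.5580 bits

Ranking: A > C > D > B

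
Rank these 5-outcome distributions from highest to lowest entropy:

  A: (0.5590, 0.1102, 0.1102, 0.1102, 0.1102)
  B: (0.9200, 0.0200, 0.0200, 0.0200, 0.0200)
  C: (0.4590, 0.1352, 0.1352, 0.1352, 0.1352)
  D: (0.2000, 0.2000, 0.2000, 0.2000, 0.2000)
D > C > A > B

Key insight: Entropy is maximized by uniform distributions and minimized by concentrated distributions.

Entropies:
  H(A) = 1.8719 bits
  H(B) = 0.5622 bits
  H(C) = 2.0771 bits
  H(D) = 2.3219 bits

Ranking: D > C > A > B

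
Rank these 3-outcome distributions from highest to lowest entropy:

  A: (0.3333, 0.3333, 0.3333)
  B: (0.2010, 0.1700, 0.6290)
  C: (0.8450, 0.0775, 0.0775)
A > B > C

Key insight: Entropy is maximized by uniform distributions and minimized by concentrated distributions.

- Uniform distributions have maximum entropy log₂(3) = 1.5850 bits
- The more "peaked" or concentrated a distribution, the lower its entropy

Entropies:
  H(A) = 1.5850 bits
  H(B) = 1.3205 bits
  H(C) = 0.7772 bits

Ranking: A > B > C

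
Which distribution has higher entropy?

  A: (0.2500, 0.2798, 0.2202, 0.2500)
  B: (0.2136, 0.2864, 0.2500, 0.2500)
A

Both distributions are close to uniform, making this a harder comparison.

H(A) = 1.9949 bits
H(B) = 1.9923 bits

The distribution closer to uniform has higher entropy.
Answer: A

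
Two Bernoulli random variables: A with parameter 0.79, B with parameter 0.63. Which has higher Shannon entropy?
B

For binary distributions, entropy is maximized at p=0.5 and decreases as p moves toward 0 or 1.

H(A) = H(0.79) = 0.7415 bits
H(B) = H(0.63) = 0.9507 bits

Distribution B (p=0.63) is closer to uniform (p=0.5), so it has higher entropy.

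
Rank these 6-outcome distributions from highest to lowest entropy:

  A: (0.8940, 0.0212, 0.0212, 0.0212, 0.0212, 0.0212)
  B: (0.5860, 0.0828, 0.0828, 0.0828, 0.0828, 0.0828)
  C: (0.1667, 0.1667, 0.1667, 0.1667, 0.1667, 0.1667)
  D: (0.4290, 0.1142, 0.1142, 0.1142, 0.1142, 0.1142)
C > D > B > A

Key insight: Entropy is maximized by uniform distributions and minimized by concentrated distributions.

Entropies:
  H(A) = 0.7339 bits
  H(B) = 1.9398 bits
  H(C) = 2.5850 bits
  H(D) = 2.3112 bits

Ranking: C > D > B > A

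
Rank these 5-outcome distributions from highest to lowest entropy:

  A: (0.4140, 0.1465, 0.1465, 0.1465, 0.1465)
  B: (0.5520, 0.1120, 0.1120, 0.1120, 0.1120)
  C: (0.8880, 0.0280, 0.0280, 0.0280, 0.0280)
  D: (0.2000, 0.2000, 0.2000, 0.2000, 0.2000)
D > A > B > C

Key insight: Entropy is maximized by uniform distributions and minimized by concentrated distributions.

Entropies:
  H(A) = 2.1506 bits
  H(B) = 1.8882 bits
  H(C) = 0.7299 bits
  H(D) = 2.3219 bits

Ranking: D > A > B > C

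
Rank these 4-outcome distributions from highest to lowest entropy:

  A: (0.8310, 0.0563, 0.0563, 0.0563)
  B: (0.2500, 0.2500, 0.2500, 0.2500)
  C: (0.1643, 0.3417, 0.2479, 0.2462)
B > C > A

Key insight: Entropy is maximized by uniform distributions and minimized by concentrated distributions.

- Uniform distributions have maximum entropy log₂(4) = 2.0000 bits
- The more "peaked" or concentrated a distribution, the lower its entropy

Entropies:
  H(A) = 0.9233 bits
  H(B) = 2.0000 bits
  H(C) = 1.9540 bits

Ranking: B > C > A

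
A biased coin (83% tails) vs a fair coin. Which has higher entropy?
Fair coin

The fair coin is uniform (p=0.5), maximizing binary entropy at 1 bit. The biased coin has H(0.83) ≈ 0.658 bits — its outcome is more predictable, so its entropy is lower.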